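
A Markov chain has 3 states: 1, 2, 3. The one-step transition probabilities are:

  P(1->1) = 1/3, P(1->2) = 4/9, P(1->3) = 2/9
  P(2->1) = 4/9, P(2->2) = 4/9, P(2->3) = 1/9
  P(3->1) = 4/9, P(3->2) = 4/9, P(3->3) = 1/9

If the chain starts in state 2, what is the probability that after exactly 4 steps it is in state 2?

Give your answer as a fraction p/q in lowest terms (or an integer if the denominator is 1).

Answer: 4/9

Derivation:
Computing P^4 by repeated multiplication:
P^1 =
  1: [1/3, 4/9, 2/9]
  2: [4/9, 4/9, 1/9]
  3: [4/9, 4/9, 1/9]
P^2 =
  1: [11/27, 4/9, 4/27]
  2: [32/81, 4/9, 13/81]
  3: [32/81, 4/9, 13/81]
P^3 =
  1: [97/243, 4/9, 38/243]
  2: [292/729, 4/9, 113/729]
  3: [292/729, 4/9, 113/729]
P^4 =
  1: [875/2187, 4/9, 340/2187]
  2: [2624/6561, 4/9, 1021/6561]
  3: [2624/6561, 4/9, 1021/6561]

(P^4)[2 -> 2] = 4/9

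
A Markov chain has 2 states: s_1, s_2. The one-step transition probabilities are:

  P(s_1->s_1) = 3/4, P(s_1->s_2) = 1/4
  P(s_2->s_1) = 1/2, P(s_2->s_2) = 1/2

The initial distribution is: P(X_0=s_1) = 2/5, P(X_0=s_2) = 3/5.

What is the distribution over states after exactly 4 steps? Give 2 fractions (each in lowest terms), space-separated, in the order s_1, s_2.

Propagating the distribution step by step (d_{t+1} = d_t * P):
d_0 = (s_1=2/5, s_2=3/5)
  d_1[s_1] = 2/5*3/4 + 3/5*1/2 = 3/5
  d_1[s_2] = 2/5*1/4 + 3/5*1/2 = 2/5
d_1 = (s_1=3/5, s_2=2/5)
  d_2[s_1] = 3/5*3/4 + 2/5*1/2 = 13/20
  d_2[s_2] = 3/5*1/4 + 2/5*1/2 = 7/20
d_2 = (s_1=13/20, s_2=7/20)
  d_3[s_1] = 13/20*3/4 + 7/20*1/2 = 53/80
  d_3[s_2] = 13/20*1/4 + 7/20*1/2 = 27/80
d_3 = (s_1=53/80, s_2=27/80)
  d_4[s_1] = 53/80*3/4 + 27/80*1/2 = 213/320
  d_4[s_2] = 53/80*1/4 + 27/80*1/2 = 107/320
d_4 = (s_1=213/320, s_2=107/320)

Answer: 213/320 107/320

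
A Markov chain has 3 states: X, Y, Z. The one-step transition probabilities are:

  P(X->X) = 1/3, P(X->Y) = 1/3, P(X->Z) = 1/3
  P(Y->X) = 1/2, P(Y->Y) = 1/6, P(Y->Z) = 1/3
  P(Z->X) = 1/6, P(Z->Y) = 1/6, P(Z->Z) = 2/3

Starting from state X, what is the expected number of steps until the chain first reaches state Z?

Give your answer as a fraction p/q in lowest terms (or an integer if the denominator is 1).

Let h_i = expected steps to first reach Z from state i.
Boundary: h_Z = 0.
First-step equations for the other states:
  h_X = 1 + 1/3*h_X + 1/3*h_Y + 1/3*h_Z
  h_Y = 1 + 1/2*h_X + 1/6*h_Y + 1/3*h_Z

Substituting h_Z = 0 and rearranging gives the linear system (I - Q) h = 1:
  [2/3, -1/3] . (h_X, h_Y) = 1
  [-1/2, 5/6] . (h_X, h_Y) = 1

Solving yields:
  h_X = 3
  h_Y = 3

Starting state is X, so the expected hitting time is h_X = 3.

Answer: 3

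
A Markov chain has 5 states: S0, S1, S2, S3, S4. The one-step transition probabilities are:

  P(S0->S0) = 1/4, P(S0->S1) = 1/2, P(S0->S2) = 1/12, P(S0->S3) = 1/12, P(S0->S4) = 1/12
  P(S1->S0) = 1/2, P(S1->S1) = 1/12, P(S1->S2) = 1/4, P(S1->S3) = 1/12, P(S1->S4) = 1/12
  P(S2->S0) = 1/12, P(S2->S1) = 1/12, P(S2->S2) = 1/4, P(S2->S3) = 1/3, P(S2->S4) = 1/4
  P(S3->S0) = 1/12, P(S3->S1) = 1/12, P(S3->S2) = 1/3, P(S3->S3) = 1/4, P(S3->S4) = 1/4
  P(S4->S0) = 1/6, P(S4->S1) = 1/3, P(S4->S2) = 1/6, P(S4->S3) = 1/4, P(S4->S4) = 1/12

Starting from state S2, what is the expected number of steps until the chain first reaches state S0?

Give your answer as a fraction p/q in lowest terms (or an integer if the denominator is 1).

Answer: 2088/323

Derivation:
Let h_i = expected steps to first reach S0 from state i.
Boundary: h_S0 = 0.
First-step equations for the other states:
  h_S1 = 1 + 1/2*h_S0 + 1/12*h_S1 + 1/4*h_S2 + 1/12*h_S3 + 1/12*h_S4
  h_S2 = 1 + 1/12*h_S0 + 1/12*h_S1 + 1/4*h_S2 + 1/3*h_S3 + 1/4*h_S4
  h_S3 = 1 + 1/12*h_S0 + 1/12*h_S1 + 1/3*h_S2 + 1/4*h_S3 + 1/4*h_S4
  h_S4 = 1 + 1/6*h_S0 + 1/3*h_S1 + 1/6*h_S2 + 1/4*h_S3 + 1/12*h_S4

Substituting h_S0 = 0 and rearranging gives the linear system (I - Q) h = 1:
  [11/12, -1/4, -1/12, -1/12] . (h_S1, h_S2, h_S3, h_S4) = 1
  [-1/12, 3/4, -1/3, -1/4] . (h_S1, h_S2, h_S3, h_S4) = 1
  [-1/12, -1/3, 3/4, -1/4] . (h_S1, h_S2, h_S3, h_S4) = 1
  [-1/3, -1/6, -1/4, 11/12] . (h_S1, h_S2, h_S3, h_S4) = 1

Solving yields:
  h_S1 = 1272/323
  h_S2 = 2088/323
  h_S3 = 2088/323
  h_S4 = 1764/323

Starting state is S2, so the expected hitting time is h_S2 = 2088/323.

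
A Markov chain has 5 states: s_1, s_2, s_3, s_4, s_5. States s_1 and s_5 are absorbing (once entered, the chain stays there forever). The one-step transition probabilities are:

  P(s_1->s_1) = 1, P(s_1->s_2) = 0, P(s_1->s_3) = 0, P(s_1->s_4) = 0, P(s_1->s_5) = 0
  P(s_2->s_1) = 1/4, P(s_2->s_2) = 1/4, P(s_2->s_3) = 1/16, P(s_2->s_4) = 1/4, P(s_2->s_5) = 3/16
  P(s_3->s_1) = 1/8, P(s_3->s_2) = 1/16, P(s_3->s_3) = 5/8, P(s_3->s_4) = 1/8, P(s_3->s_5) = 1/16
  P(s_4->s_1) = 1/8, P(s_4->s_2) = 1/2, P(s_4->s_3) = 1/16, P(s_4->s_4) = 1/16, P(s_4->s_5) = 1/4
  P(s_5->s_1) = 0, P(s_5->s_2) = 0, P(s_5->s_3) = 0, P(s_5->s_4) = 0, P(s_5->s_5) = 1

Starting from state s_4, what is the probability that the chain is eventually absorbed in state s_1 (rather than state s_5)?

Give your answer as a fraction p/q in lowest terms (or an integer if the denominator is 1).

Answer: 378/829

Derivation:
Let a_i = P(absorbed in s_1 | start in state i).
Boundary conditions: a_s_1 = 1, a_s_5 = 0.
For each transient state i, a_i = sum_j P(i->j) * a_j:
  a_s_2 = 1/4*a_s_1 + 1/4*a_s_2 + 1/16*a_s_3 + 1/4*a_s_4 + 3/16*a_s_5
  a_s_3 = 1/8*a_s_1 + 1/16*a_s_2 + 5/8*a_s_3 + 1/8*a_s_4 + 1/16*a_s_5
  a_s_4 = 1/8*a_s_1 + 1/2*a_s_2 + 1/16*a_s_3 + 1/16*a_s_4 + 1/4*a_s_5

Substituting a_s_1 = 1 and a_s_5 = 0, rearrange to (I - Q) a = r where r[i] = P(i -> s_1):
  [3/4, -1/16, -1/4] . (a_s_2, a_s_3, a_s_4) = 1/4
  [-1/16, 3/8, -1/8] . (a_s_2, a_s_3, a_s_4) = 1/8
  [-1/2, -1/16, 15/16] . (a_s_2, a_s_3, a_s_4) = 1/8

Solving yields:
  a_s_2 = 442/829
  a_s_3 = 476/829
  a_s_4 = 378/829

Starting state is s_4, so the absorption probability is a_s_4 = 378/829.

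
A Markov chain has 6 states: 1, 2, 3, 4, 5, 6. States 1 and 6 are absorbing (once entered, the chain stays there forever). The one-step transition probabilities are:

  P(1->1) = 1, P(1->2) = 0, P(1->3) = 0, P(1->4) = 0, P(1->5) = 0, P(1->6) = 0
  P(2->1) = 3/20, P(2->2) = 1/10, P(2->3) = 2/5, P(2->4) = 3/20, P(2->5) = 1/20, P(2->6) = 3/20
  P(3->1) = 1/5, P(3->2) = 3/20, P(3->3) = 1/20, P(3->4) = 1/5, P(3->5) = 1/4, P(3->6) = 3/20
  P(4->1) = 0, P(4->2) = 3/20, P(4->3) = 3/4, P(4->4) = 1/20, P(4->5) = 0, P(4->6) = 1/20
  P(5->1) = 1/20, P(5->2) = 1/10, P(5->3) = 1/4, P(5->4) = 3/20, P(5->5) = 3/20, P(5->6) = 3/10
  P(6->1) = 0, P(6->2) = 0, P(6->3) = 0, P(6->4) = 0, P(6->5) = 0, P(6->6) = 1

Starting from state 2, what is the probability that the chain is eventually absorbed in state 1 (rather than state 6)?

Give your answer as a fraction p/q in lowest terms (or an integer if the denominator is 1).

Answer: 28493/61562

Derivation:
Let a_i = P(absorbed in 1 | start in state i).
Boundary conditions: a_1 = 1, a_6 = 0.
For each transient state i, a_i = sum_j P(i->j) * a_j:
  a_2 = 3/20*a_1 + 1/10*a_2 + 2/5*a_3 + 3/20*a_4 + 1/20*a_5 + 3/20*a_6
  a_3 = 1/5*a_1 + 3/20*a_2 + 1/20*a_3 + 1/5*a_4 + 1/4*a_5 + 3/20*a_6
  a_4 = 0*a_1 + 3/20*a_2 + 3/4*a_3 + 1/20*a_4 + 0*a_5 + 1/20*a_6
  a_5 = 1/20*a_1 + 1/10*a_2 + 1/4*a_3 + 3/20*a_4 + 3/20*a_5 + 3/10*a_6

Substituting a_1 = 1 and a_6 = 0, rearrange to (I - Q) a = r where r[i] = P(i -> 1):
  [9/10, -2/5, -3/20, -1/20] . (a_2, a_3, a_4, a_5) = 3/20
  [-3/20, 19/20, -1/5, -1/4] . (a_2, a_3, a_4, a_5) = 1/5
  [-3/20, -3/4, 19/20, 0] . (a_2, a_3, a_4, a_5) = 0
  [-1/10, -1/4, -3/20, 17/20] . (a_2, a_3, a_4, a_5) = 1/20

Solving yields:
  a_2 = 28493/61562
  a_3 = 14207/30781
  a_4 = 26931/61562
  a_5 = 20083/61562

Starting state is 2, so the absorption probability is a_2 = 28493/61562.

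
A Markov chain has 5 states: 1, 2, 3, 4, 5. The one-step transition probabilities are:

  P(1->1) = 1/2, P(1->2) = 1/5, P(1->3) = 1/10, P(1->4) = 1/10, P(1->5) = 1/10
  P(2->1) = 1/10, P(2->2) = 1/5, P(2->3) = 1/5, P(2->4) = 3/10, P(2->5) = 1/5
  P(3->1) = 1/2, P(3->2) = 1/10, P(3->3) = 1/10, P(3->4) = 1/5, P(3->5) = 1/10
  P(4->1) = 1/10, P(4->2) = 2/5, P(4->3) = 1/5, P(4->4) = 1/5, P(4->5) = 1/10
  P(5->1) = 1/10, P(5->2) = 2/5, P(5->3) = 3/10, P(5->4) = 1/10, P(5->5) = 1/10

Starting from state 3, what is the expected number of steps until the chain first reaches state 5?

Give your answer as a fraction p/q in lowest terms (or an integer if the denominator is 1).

Let h_i = expected steps to first reach 5 from state i.
Boundary: h_5 = 0.
First-step equations for the other states:
  h_1 = 1 + 1/2*h_1 + 1/5*h_2 + 1/10*h_3 + 1/10*h_4 + 1/10*h_5
  h_2 = 1 + 1/10*h_1 + 1/5*h_2 + 1/5*h_3 + 3/10*h_4 + 1/5*h_5
  h_3 = 1 + 1/2*h_1 + 1/10*h_2 + 1/10*h_3 + 1/5*h_4 + 1/10*h_5
  h_4 = 1 + 1/10*h_1 + 2/5*h_2 + 1/5*h_3 + 1/5*h_4 + 1/10*h_5

Substituting h_5 = 0 and rearranging gives the linear system (I - Q) h = 1:
  [1/2, -1/5, -1/10, -1/10] . (h_1, h_2, h_3, h_4) = 1
  [-1/10, 4/5, -1/5, -3/10] . (h_1, h_2, h_3, h_4) = 1
  [-1/2, -1/10, 9/10, -1/5] . (h_1, h_2, h_3, h_4) = 1
  [-1/10, -2/5, -1/5, 4/5] . (h_1, h_2, h_3, h_4) = 1

Solving yields:
  h_1 = 8590/1049
  h_2 = 7700/1049
  h_3 = 8660/1049
  h_4 = 8400/1049

Starting state is 3, so the expected hitting time is h_3 = 8660/1049.

Answer: 8660/1049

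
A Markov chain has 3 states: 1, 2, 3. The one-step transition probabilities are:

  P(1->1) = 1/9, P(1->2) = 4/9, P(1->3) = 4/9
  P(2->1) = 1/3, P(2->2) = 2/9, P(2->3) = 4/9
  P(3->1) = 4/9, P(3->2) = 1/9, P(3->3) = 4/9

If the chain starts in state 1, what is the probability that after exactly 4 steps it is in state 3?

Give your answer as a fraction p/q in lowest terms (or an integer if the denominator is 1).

Answer: 4/9

Derivation:
Computing P^4 by repeated multiplication:
P^1 =
  1: [1/9, 4/9, 4/9]
  2: [1/3, 2/9, 4/9]
  3: [4/9, 1/9, 4/9]
P^2 =
  1: [29/81, 16/81, 4/9]
  2: [25/81, 20/81, 4/9]
  3: [23/81, 22/81, 4/9]
P^3 =
  1: [221/729, 184/729, 4/9]
  2: [229/729, 176/729, 4/9]
  3: [233/729, 172/729, 4/9]
P^4 =
  1: [2069/6561, 1576/6561, 4/9]
  2: [2053/6561, 1592/6561, 4/9]
  3: [2045/6561, 1600/6561, 4/9]

(P^4)[1 -> 3] = 4/9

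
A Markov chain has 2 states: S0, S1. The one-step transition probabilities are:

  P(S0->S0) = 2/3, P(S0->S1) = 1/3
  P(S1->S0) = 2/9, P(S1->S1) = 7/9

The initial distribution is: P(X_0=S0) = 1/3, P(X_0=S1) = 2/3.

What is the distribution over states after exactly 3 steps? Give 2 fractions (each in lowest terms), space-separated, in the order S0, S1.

Propagating the distribution step by step (d_{t+1} = d_t * P):
d_0 = (S0=1/3, S1=2/3)
  d_1[S0] = 1/3*2/3 + 2/3*2/9 = 10/27
  d_1[S1] = 1/3*1/3 + 2/3*7/9 = 17/27
d_1 = (S0=10/27, S1=17/27)
  d_2[S0] = 10/27*2/3 + 17/27*2/9 = 94/243
  d_2[S1] = 10/27*1/3 + 17/27*7/9 = 149/243
d_2 = (S0=94/243, S1=149/243)
  d_3[S0] = 94/243*2/3 + 149/243*2/9 = 862/2187
  d_3[S1] = 94/243*1/3 + 149/243*7/9 = 1325/2187
d_3 = (S0=862/2187, S1=1325/2187)

Answer: 862/2187 1325/2187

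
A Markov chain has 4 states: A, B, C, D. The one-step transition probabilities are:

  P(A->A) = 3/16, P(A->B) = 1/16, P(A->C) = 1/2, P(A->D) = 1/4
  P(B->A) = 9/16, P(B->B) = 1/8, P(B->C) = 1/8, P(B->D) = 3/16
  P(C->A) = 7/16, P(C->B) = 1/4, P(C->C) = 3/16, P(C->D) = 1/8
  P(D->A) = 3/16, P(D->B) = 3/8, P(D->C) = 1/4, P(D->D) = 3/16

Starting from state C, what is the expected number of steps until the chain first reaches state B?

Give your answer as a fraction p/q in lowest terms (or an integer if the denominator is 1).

Let h_i = expected steps to first reach B from state i.
Boundary: h_B = 0.
First-step equations for the other states:
  h_A = 1 + 3/16*h_A + 1/16*h_B + 1/2*h_C + 1/4*h_D
  h_C = 1 + 7/16*h_A + 1/4*h_B + 3/16*h_C + 1/8*h_D
  h_D = 1 + 3/16*h_A + 3/8*h_B + 1/4*h_C + 3/16*h_D

Substituting h_B = 0 and rearranging gives the linear system (I - Q) h = 1:
  [13/16, -1/2, -1/4] . (h_A, h_C, h_D) = 1
  [-7/16, 13/16, -1/8] . (h_A, h_C, h_D) = 1
  [-3/16, -1/4, 13/16] . (h_A, h_C, h_D) = 1

Solving yields:
  h_A = 5584/1049
  h_C = 4928/1049
  h_D = 4096/1049

Starting state is C, so the expected hitting time is h_C = 4928/1049.

Answer: 4928/1049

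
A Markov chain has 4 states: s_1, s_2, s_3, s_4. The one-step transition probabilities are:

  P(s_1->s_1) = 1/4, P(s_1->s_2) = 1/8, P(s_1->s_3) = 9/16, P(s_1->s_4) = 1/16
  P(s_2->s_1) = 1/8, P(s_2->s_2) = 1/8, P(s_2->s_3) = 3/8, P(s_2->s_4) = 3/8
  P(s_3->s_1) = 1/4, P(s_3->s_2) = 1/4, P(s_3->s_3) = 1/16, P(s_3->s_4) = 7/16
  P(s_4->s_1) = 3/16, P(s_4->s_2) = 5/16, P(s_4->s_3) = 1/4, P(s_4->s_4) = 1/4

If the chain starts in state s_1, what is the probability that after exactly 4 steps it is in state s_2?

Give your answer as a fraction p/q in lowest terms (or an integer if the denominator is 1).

Answer: 3521/16384

Derivation:
Computing P^4 by repeated multiplication:
P^1 =
  s_1: [1/4, 1/8, 9/16, 1/16]
  s_2: [1/8, 1/8, 3/8, 3/8]
  s_3: [1/4, 1/4, 1/16, 7/16]
  s_4: [3/16, 5/16, 1/4, 1/4]
P^2 =
  s_1: [59/256, 53/256, 61/256, 83/256]
  s_2: [27/128, 31/128, 15/64, 5/16]
  s_3: [49/256, 55/256, 89/256, 63/256]
  s_4: [25/128, 13/64, 77/256, 77/256]
P^3 =
  s_1: [835/4096, 883/4096, 621/2048, 71/256]
  s_2: [205/1024, 109/512, 619/2048, 583/2048]
  s_3: [851/4096, 879/4096, 139/512, 627/2048]
  s_4: [843/4096, 897/4096, 1147/4096, 1209/4096]
P^4 =
  s_1: [6741/32768, 3521/16384, 18599/65536, 19371/65536]
  s_2: [6737/32768, 7083/32768, 9257/32768, 9691/32768]
  s_3: [3343/16384, 7089/32768, 19061/65536, 18925/65536]
  s_4: [13381/65536, 14113/65536, 2369/8192, 9545/32768]

(P^4)[s_1 -> s_2] = 3521/16384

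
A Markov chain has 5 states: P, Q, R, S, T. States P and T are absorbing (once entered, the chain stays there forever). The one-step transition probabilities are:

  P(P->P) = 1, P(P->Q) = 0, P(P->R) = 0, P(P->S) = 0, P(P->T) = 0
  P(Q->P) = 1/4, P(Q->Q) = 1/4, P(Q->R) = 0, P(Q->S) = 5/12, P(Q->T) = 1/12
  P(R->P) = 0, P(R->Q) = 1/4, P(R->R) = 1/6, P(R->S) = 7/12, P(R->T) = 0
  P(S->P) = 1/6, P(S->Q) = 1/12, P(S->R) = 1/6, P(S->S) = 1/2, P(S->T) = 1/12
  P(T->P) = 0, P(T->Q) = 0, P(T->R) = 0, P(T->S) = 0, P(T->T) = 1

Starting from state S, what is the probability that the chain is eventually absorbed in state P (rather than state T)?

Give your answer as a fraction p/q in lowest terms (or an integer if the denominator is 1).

Answer: 114/167

Derivation:
Let a_i = P(absorbed in P | start in state i).
Boundary conditions: a_P = 1, a_T = 0.
For each transient state i, a_i = sum_j P(i->j) * a_j:
  a_Q = 1/4*a_P + 1/4*a_Q + 0*a_R + 5/12*a_S + 1/12*a_T
  a_R = 0*a_P + 1/4*a_Q + 1/6*a_R + 7/12*a_S + 0*a_T
  a_S = 1/6*a_P + 1/12*a_Q + 1/6*a_R + 1/2*a_S + 1/12*a_T

Substituting a_P = 1 and a_T = 0, rearrange to (I - Q) a = r where r[i] = P(i -> P):
  [3/4, 0, -5/12] . (a_Q, a_R, a_S) = 1/4
  [-1/4, 5/6, -7/12] . (a_Q, a_R, a_S) = 0
  [-1/12, -1/6, 1/2] . (a_Q, a_R, a_S) = 1/6

Solving yields:
  a_Q = 119/167
  a_R = 231/334
  a_S = 114/167

Starting state is S, so the absorption probability is a_S = 114/167.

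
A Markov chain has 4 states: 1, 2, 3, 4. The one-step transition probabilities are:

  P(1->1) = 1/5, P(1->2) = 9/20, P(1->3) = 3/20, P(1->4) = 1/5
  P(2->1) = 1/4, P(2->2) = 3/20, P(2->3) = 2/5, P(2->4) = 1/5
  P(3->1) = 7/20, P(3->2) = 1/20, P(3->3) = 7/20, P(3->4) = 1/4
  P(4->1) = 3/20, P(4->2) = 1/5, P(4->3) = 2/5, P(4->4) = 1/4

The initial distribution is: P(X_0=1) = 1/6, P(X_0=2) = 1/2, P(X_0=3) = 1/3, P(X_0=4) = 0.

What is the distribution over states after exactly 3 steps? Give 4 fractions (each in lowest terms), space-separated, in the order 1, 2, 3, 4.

Answer: 3939/16000 9821/48000 15461/48000 10901/48000

Derivation:
Propagating the distribution step by step (d_{t+1} = d_t * P):
d_0 = (1=1/6, 2=1/2, 3=1/3, 4=0)
  d_1[1] = 1/6*1/5 + 1/2*1/4 + 1/3*7/20 + 0*3/20 = 11/40
  d_1[2] = 1/6*9/20 + 1/2*3/20 + 1/3*1/20 + 0*1/5 = 1/6
  d_1[3] = 1/6*3/20 + 1/2*2/5 + 1/3*7/20 + 0*2/5 = 41/120
  d_1[4] = 1/6*1/5 + 1/2*1/5 + 1/3*1/4 + 0*1/4 = 13/60
d_1 = (1=11/40, 2=1/6, 3=41/120, 4=13/60)
  d_2[1] = 11/40*1/5 + 1/6*1/4 + 41/120*7/20 + 13/60*3/20 = 199/800
  d_2[2] = 11/40*9/20 + 1/6*3/20 + 41/120*1/20 + 13/60*1/5 = 251/1200
  d_2[3] = 11/40*3/20 + 1/6*2/5 + 41/120*7/20 + 13/60*2/5 = 377/1200
  d_2[4] = 11/40*1/5 + 1/6*1/5 + 41/120*1/4 + 13/60*1/4 = 547/2400
d_2 = (1=199/800, 2=251/1200, 3=377/1200, 4=547/2400)
  d_3[1] = 199/800*1/5 + 251/1200*1/4 + 377/1200*7/20 + 547/2400*3/20 = 3939/16000
  d_3[2] = 199/800*9/20 + 251/1200*3/20 + 377/1200*1/20 + 547/2400*1/5 = 9821/48000
  d_3[3] = 199/800*3/20 + 251/1200*2/5 + 377/1200*7/20 + 547/2400*2/5 = 15461/48000
  d_3[4] = 199/800*1/5 + 251/1200*1/5 + 377/1200*1/4 + 547/2400*1/4 = 10901/48000
d_3 = (1=3939/16000, 2=9821/48000, 3=15461/48000, 4=10901/48000)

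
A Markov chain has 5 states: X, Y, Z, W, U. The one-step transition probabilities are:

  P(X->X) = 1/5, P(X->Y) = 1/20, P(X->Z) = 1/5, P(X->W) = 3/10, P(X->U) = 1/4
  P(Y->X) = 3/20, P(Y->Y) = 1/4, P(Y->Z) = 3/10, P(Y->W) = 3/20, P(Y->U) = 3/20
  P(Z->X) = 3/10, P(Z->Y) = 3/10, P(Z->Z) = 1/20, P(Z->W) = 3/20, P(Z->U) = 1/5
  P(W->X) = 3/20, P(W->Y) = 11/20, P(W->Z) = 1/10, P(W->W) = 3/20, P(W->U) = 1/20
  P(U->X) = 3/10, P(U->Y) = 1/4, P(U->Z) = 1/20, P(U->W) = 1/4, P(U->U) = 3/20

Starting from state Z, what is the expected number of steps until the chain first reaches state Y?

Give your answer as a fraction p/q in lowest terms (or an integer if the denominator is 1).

Let h_i = expected steps to first reach Y from state i.
Boundary: h_Y = 0.
First-step equations for the other states:
  h_X = 1 + 1/5*h_X + 1/20*h_Y + 1/5*h_Z + 3/10*h_W + 1/4*h_U
  h_Z = 1 + 3/10*h_X + 3/10*h_Y + 1/20*h_Z + 3/20*h_W + 1/5*h_U
  h_W = 1 + 3/20*h_X + 11/20*h_Y + 1/10*h_Z + 3/20*h_W + 1/20*h_U
  h_U = 1 + 3/10*h_X + 1/4*h_Y + 1/20*h_Z + 1/4*h_W + 3/20*h_U

Substituting h_Y = 0 and rearranging gives the linear system (I - Q) h = 1:
  [4/5, -1/5, -3/10, -1/4] . (h_X, h_Z, h_W, h_U) = 1
  [-3/10, 19/20, -3/20, -1/5] . (h_X, h_Z, h_W, h_U) = 1
  [-3/20, -1/10, 17/20, -1/20] . (h_X, h_Z, h_W, h_U) = 1
  [-3/10, -1/20, -1/4, 17/20] . (h_X, h_Z, h_W, h_U) = 1

Solving yields:
  h_X = 56915/13448
  h_Z = 47835/13448
  h_W = 34365/13448
  h_U = 24415/6724

Starting state is Z, so the expected hitting time is h_Z = 47835/13448.

Answer: 47835/13448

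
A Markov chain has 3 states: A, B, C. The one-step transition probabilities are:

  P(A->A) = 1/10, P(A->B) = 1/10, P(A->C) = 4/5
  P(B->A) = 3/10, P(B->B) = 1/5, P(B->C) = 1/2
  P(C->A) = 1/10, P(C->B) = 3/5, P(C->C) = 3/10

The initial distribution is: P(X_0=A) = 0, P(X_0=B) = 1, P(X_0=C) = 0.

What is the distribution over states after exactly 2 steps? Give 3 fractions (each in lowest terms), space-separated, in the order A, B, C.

Answer: 7/50 37/100 49/100

Derivation:
Propagating the distribution step by step (d_{t+1} = d_t * P):
d_0 = (A=0, B=1, C=0)
  d_1[A] = 0*1/10 + 1*3/10 + 0*1/10 = 3/10
  d_1[B] = 0*1/10 + 1*1/5 + 0*3/5 = 1/5
  d_1[C] = 0*4/5 + 1*1/2 + 0*3/10 = 1/2
d_1 = (A=3/10, B=1/5, C=1/2)
  d_2[A] = 3/10*1/10 + 1/5*3/10 + 1/2*1/10 = 7/50
  d_2[B] = 3/10*1/10 + 1/5*1/5 + 1/2*3/5 = 37/100
  d_2[C] = 3/10*4/5 + 1/5*1/2 + 1/2*3/10 = 49/100
d_2 = (A=7/50, B=37/100, C=49/100)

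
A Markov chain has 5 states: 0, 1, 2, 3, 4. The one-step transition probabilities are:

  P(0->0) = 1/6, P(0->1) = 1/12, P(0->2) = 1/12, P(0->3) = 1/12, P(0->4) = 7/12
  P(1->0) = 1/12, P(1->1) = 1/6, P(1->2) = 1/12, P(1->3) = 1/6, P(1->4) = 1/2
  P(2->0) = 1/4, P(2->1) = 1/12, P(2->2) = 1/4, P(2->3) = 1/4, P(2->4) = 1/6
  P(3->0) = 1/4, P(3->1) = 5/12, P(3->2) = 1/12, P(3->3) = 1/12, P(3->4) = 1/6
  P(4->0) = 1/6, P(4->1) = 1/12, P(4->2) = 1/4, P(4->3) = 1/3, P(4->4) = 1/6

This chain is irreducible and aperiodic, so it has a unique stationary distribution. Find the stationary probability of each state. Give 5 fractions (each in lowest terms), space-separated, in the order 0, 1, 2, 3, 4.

The stationary distribution satisfies pi = pi * P, i.e.:
  pi_0 = 1/6*pi_0 + 1/12*pi_1 + 1/4*pi_2 + 1/4*pi_3 + 1/6*pi_4
  pi_1 = 1/12*pi_0 + 1/6*pi_1 + 1/12*pi_2 + 5/12*pi_3 + 1/12*pi_4
  pi_2 = 1/12*pi_0 + 1/12*pi_1 + 1/4*pi_2 + 1/12*pi_3 + 1/4*pi_4
  pi_3 = 1/12*pi_0 + 1/6*pi_1 + 1/4*pi_2 + 1/12*pi_3 + 1/3*pi_4
  pi_4 = 7/12*pi_0 + 1/2*pi_1 + 1/6*pi_2 + 1/6*pi_3 + 1/6*pi_4
with normalization: pi_0 + pi_1 + pi_2 + pi_3 + pi_4 = 1.

Using the first 4 balance equations plus normalization, the linear system A*pi = b is:
  [-5/6, 1/12, 1/4, 1/4, 1/6] . pi = 0
  [1/12, -5/6, 1/12, 5/12, 1/12] . pi = 0
  [1/12, 1/12, -3/4, 1/12, 1/4] . pi = 0
  [1/12, 1/6, 1/4, -11/12, 1/3] . pi = 0
  [1, 1, 1, 1, 1] . pi = 1

Solving yields:
  pi_0 = 2290/12523
  pi_1 = 2039/12523
  pi_2 = 3993/25046
  pi_3 = 4953/25046
  pi_4 = 3721/12523

Verification (pi * P):
  2290/12523*1/6 + 2039/12523*1/12 + 3993/25046*1/4 + 4953/25046*1/4 + 3721/12523*1/6 = 2290/12523 = pi_0  (ok)
  2290/12523*1/12 + 2039/12523*1/6 + 3993/25046*1/12 + 4953/25046*5/12 + 3721/12523*1/12 = 2039/12523 = pi_1  (ok)
  2290/12523*1/12 + 2039/12523*1/12 + 3993/25046*1/4 + 4953/25046*1/12 + 3721/12523*1/4 = 3993/25046 = pi_2  (ok)
  2290/12523*1/12 + 2039/12523*1/6 + 3993/25046*1/4 + 4953/25046*1/12 + 3721/12523*1/3 = 4953/25046 = pi_3  (ok)
  2290/12523*7/12 + 2039/12523*1/2 + 3993/25046*1/6 + 4953/25046*1/6 + 3721/12523*1/6 = 3721/12523 = pi_4  (ok)

Answer: 2290/12523 2039/12523 3993/25046 4953/25046 3721/12523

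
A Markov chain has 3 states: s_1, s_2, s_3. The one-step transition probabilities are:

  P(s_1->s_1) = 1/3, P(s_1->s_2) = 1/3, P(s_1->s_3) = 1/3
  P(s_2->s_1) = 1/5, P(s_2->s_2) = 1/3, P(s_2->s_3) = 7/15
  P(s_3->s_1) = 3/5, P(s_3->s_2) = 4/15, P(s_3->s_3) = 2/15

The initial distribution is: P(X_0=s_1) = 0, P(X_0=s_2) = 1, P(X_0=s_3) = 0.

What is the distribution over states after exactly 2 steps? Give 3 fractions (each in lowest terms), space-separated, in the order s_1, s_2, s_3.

Answer: 31/75 68/225 64/225

Derivation:
Propagating the distribution step by step (d_{t+1} = d_t * P):
d_0 = (s_1=0, s_2=1, s_3=0)
  d_1[s_1] = 0*1/3 + 1*1/5 + 0*3/5 = 1/5
  d_1[s_2] = 0*1/3 + 1*1/3 + 0*4/15 = 1/3
  d_1[s_3] = 0*1/3 + 1*7/15 + 0*2/15 = 7/15
d_1 = (s_1=1/5, s_2=1/3, s_3=7/15)
  d_2[s_1] = 1/5*1/3 + 1/3*1/5 + 7/15*3/5 = 31/75
  d_2[s_2] = 1/5*1/3 + 1/3*1/3 + 7/15*4/15 = 68/225
  d_2[s_3] = 1/5*1/3 + 1/3*7/15 + 7/15*2/15 = 64/225
d_2 = (s_1=31/75, s_2=68/225, s_3=64/225)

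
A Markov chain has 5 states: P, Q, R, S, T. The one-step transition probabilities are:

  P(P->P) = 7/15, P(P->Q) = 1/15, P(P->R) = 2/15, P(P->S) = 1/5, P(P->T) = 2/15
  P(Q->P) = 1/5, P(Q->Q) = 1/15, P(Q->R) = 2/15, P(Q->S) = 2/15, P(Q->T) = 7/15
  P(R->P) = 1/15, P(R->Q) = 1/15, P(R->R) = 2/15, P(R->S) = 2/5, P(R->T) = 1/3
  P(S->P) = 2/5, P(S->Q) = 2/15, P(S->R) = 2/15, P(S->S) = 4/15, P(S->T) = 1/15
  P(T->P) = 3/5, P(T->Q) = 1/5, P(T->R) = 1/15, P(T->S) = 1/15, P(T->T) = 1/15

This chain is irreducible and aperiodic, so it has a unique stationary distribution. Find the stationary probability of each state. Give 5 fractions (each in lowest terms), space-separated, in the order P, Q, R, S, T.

Answer: 19460/48813 1674/16271 5965/48813 3405/16271 2717/16271

Derivation:
The stationary distribution satisfies pi = pi * P, i.e.:
  pi_P = 7/15*pi_P + 1/5*pi_Q + 1/15*pi_R + 2/5*pi_S + 3/5*pi_T
  pi_Q = 1/15*pi_P + 1/15*pi_Q + 1/15*pi_R + 2/15*pi_S + 1/5*pi_T
  pi_R = 2/15*pi_P + 2/15*pi_Q + 2/15*pi_R + 2/15*pi_S + 1/15*pi_T
  pi_S = 1/5*pi_P + 2/15*pi_Q + 2/5*pi_R + 4/15*pi_S + 1/15*pi_T
  pi_T = 2/15*pi_P + 7/15*pi_Q + 1/3*pi_R + 1/15*pi_S + 1/15*pi_T
with normalization: pi_P + pi_Q + pi_R + pi_S + pi_T = 1.

Using the first 4 balance equations plus normalization, the linear system A*pi = b is:
  [-8/15, 1/5, 1/15, 2/5, 3/5] . pi = 0
  [1/15, -14/15, 1/15, 2/15, 1/5] . pi = 0
  [2/15, 2/15, -13/15, 2/15, 1/15] . pi = 0
  [1/5, 2/15, 2/5, -11/15, 1/15] . pi = 0
  [1, 1, 1, 1, 1] . pi = 1

Solving yields:
  pi_P = 19460/48813
  pi_Q = 1674/16271
  pi_R = 5965/48813
  pi_S = 3405/16271
  pi_T = 2717/16271

Verification (pi * P):
  19460/48813*7/15 + 1674/16271*1/5 + 5965/48813*1/15 + 3405/16271*2/5 + 2717/16271*3/5 = 19460/48813 = pi_P  (ok)
  19460/48813*1/15 + 1674/16271*1/15 + 5965/48813*1/15 + 3405/16271*2/15 + 2717/16271*1/5 = 1674/16271 = pi_Q  (ok)
  19460/48813*2/15 + 1674/16271*2/15 + 5965/48813*2/15 + 3405/16271*2/15 + 2717/16271*1/15 = 5965/48813 = pi_R  (ok)
  19460/48813*1/5 + 1674/16271*2/15 + 5965/48813*2/5 + 3405/16271*4/15 + 2717/16271*1/15 = 3405/16271 = pi_S  (ok)
  19460/48813*2/15 + 1674/16271*7/15 + 5965/48813*1/3 + 3405/16271*1/15 + 2717/16271*1/15 = 2717/16271 = pi_T  (ok)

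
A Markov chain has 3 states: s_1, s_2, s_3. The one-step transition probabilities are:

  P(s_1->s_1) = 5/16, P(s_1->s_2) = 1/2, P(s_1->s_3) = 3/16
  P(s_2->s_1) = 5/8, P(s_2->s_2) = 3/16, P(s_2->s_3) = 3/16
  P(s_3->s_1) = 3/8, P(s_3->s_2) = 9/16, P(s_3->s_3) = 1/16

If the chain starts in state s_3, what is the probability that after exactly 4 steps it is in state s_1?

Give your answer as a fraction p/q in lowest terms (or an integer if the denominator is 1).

Answer: 14763/32768

Derivation:
Computing P^4 by repeated multiplication:
P^1 =
  s_1: [5/16, 1/2, 3/16]
  s_2: [5/8, 3/16, 3/16]
  s_3: [3/8, 9/16, 1/16]
P^2 =
  s_1: [123/256, 91/256, 21/128]
  s_2: [49/128, 29/64, 21/128]
  s_3: [63/128, 21/64, 23/128]
P^3 =
  s_1: [1777/4096, 1635/4096, 171/1024]
  s_2: [951/2048, 755/2048, 171/1024]
  s_3: [873/2048, 837/2048, 169/1024]
P^4 =
  s_1: [29339/65536, 25277/65536, 1365/8192]
  s_2: [14357/32768, 12951/32768, 1365/8192]
  s_3: [14763/32768, 12537/32768, 1367/8192]

(P^4)[s_3 -> s_1] = 14763/32768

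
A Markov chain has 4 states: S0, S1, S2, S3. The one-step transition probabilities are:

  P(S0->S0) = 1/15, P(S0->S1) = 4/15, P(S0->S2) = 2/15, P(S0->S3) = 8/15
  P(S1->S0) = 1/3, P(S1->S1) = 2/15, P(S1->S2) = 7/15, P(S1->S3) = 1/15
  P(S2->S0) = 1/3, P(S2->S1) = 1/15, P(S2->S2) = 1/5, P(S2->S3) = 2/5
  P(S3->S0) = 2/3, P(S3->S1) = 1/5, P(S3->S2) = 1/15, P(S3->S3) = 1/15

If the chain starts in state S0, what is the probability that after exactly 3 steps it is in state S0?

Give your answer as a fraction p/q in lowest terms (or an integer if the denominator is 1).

Answer: 841/3375

Derivation:
Computing P^3 by repeated multiplication:
P^1 =
  S0: [1/15, 4/15, 2/15, 8/15]
  S1: [1/3, 2/15, 7/15, 1/15]
  S2: [1/3, 1/15, 1/5, 2/5]
  S3: [2/3, 1/5, 1/15, 1/15]
P^2 =
  S0: [37/75, 38/225, 44/225, 32/225]
  S1: [4/15, 34/225, 46/225, 17/45]
  S2: [17/45, 43/225, 32/225, 13/45]
  S3: [8/45, 2/9, 1/5, 2/5]
P^3 =
  S0: [841/3375, 44/225, 652/3375, 1222/3375]
  S1: [262/675, 203/1125, 581/3375, 7/27]
  S2: [74/225, 653/3375, 632/3375, 196/675]
  S3: [283/675, 23/135, 131/675, 146/675]

(P^3)[S0 -> S0] = 841/3375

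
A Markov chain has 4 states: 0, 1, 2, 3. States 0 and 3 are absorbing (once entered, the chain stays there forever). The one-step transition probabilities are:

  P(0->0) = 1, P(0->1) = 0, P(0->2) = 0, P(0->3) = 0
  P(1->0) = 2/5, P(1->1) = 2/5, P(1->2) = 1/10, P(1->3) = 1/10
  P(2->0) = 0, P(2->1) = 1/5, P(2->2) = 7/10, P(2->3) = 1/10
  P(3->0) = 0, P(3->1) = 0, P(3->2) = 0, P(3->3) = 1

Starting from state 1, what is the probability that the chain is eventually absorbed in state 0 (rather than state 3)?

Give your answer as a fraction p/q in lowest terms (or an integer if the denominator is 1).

Let a_i = P(absorbed in 0 | start in state i).
Boundary conditions: a_0 = 1, a_3 = 0.
For each transient state i, a_i = sum_j P(i->j) * a_j:
  a_1 = 2/5*a_0 + 2/5*a_1 + 1/10*a_2 + 1/10*a_3
  a_2 = 0*a_0 + 1/5*a_1 + 7/10*a_2 + 1/10*a_3

Substituting a_0 = 1 and a_3 = 0, rearrange to (I - Q) a = r where r[i] = P(i -> 0):
  [3/5, -1/10] . (a_1, a_2) = 2/5
  [-1/5, 3/10] . (a_1, a_2) = 0

Solving yields:
  a_1 = 3/4
  a_2 = 1/2

Starting state is 1, so the absorption probability is a_1 = 3/4.

Answer: 3/4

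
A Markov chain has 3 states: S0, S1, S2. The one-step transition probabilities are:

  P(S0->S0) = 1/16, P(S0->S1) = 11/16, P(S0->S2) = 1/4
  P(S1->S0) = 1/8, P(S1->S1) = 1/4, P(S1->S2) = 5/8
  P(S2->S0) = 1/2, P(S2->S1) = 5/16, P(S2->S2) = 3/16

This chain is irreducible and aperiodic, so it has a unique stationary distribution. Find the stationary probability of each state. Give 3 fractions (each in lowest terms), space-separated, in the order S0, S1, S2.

The stationary distribution satisfies pi = pi * P, i.e.:
  pi_S0 = 1/16*pi_S0 + 1/8*pi_S1 + 1/2*pi_S2
  pi_S1 = 11/16*pi_S0 + 1/4*pi_S1 + 5/16*pi_S2
  pi_S2 = 1/4*pi_S0 + 5/8*pi_S1 + 3/16*pi_S2
with normalization: pi_S0 + pi_S1 + pi_S2 = 1.

Using the first 2 balance equations plus normalization, the linear system A*pi = b is:
  [-15/16, 1/8, 1/2] . pi = 0
  [11/16, -3/4, 5/16] . pi = 0
  [1, 1, 1] . pi = 1

Solving yields:
  pi_S0 = 106/427
  pi_S1 = 163/427
  pi_S2 = 158/427

Verification (pi * P):
  106/427*1/16 + 163/427*1/8 + 158/427*1/2 = 106/427 = pi_S0  (ok)
  106/427*11/16 + 163/427*1/4 + 158/427*5/16 = 163/427 = pi_S1  (ok)
  106/427*1/4 + 163/427*5/8 + 158/427*3/16 = 158/427 = pi_S2  (ok)

Answer: 106/427 163/427 158/427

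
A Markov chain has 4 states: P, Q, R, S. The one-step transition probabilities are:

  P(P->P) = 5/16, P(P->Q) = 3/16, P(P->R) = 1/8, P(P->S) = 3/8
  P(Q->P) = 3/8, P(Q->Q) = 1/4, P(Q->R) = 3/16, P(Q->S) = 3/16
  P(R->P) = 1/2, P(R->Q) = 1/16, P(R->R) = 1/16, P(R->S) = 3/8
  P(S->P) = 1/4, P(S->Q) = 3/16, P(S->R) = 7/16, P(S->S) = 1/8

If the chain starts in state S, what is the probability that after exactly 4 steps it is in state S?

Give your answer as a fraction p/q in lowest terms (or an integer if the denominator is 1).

Answer: 17953/65536

Derivation:
Computing P^4 by repeated multiplication:
P^1 =
  P: [5/16, 3/16, 1/8, 3/8]
  Q: [3/8, 1/4, 3/16, 3/16]
  R: [1/2, 1/16, 1/16, 3/8]
  S: [1/4, 3/16, 7/16, 1/8]
P^2 =
  P: [83/256, 47/256, 63/256, 63/256]
  Q: [45/128, 23/128, 3/16, 9/32]
  R: [39/128, 47/256, 31/128, 69/256]
  S: [51/128, 37/256, 19/128, 79/256]
P^3 =
  P: [1453/4096, 689/4096, 811/4096, 1143/4096]
  Q: [699/2048, 359/2048, 435/2048, 555/2048]
  R: [361/1024, 691/4096, 421/2048, 1119/4096]
  S: [169/512, 729/4096, 453/2048, 1109/4096]
P^4 =
  P: [22459/65536, 11355/65536, 13785/65536, 17937/65536]
  Q: [11349/32768, 5633/32768, 6795/32768, 8991/32768]
  R: [11289/32768, 11295/65536, 3409/16384, 18027/65536]
  S: [11409/32768, 11205/65536, 1695/8192, 17953/65536]

(P^4)[S -> S] = 17953/65536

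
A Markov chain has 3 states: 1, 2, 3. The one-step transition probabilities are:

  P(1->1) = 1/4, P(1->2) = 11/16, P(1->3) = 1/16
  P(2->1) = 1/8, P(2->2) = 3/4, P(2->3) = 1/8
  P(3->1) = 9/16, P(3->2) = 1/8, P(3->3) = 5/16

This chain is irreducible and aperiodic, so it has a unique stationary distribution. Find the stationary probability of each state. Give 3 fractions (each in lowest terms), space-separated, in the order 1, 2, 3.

The stationary distribution satisfies pi = pi * P, i.e.:
  pi_1 = 1/4*pi_1 + 1/8*pi_2 + 9/16*pi_3
  pi_2 = 11/16*pi_1 + 3/4*pi_2 + 1/8*pi_3
  pi_3 = 1/16*pi_1 + 1/8*pi_2 + 5/16*pi_3
with normalization: pi_1 + pi_2 + pi_3 = 1.

Using the first 2 balance equations plus normalization, the linear system A*pi = b is:
  [-3/4, 1/8, 9/16] . pi = 0
  [11/16, -1/4, 1/8] . pi = 0
  [1, 1, 1] . pi = 1

Solving yields:
  pi_1 = 40/189
  pi_2 = 41/63
  pi_3 = 26/189

Verification (pi * P):
  40/189*1/4 + 41/63*1/8 + 26/189*9/16 = 40/189 = pi_1  (ok)
  40/189*11/16 + 41/63*3/4 + 26/189*1/8 = 41/63 = pi_2  (ok)
  40/189*1/16 + 41/63*1/8 + 26/189*5/16 = 26/189 = pi_3  (ok)

Answer: 40/189 41/63 26/189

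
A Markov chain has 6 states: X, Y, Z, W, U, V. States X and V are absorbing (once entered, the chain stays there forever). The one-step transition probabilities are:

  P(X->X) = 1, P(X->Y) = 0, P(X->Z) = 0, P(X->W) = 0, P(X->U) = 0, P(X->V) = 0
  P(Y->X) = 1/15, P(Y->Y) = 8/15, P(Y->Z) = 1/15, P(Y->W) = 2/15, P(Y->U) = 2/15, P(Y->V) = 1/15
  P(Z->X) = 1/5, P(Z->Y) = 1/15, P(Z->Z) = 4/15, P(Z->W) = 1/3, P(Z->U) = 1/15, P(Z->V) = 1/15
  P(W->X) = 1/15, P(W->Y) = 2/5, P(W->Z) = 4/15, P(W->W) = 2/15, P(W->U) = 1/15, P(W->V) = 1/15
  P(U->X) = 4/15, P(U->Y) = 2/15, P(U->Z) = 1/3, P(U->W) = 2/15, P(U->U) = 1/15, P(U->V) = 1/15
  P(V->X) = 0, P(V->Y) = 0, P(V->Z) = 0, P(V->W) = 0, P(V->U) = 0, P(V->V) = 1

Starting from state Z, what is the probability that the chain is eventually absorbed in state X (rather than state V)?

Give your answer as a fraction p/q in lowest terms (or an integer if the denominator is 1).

Answer: 2506/3697

Derivation:
Let a_i = P(absorbed in X | start in state i).
Boundary conditions: a_X = 1, a_V = 0.
For each transient state i, a_i = sum_j P(i->j) * a_j:
  a_Y = 1/15*a_X + 8/15*a_Y + 1/15*a_Z + 2/15*a_W + 2/15*a_U + 1/15*a_V
  a_Z = 1/5*a_X + 1/15*a_Y + 4/15*a_Z + 1/3*a_W + 1/15*a_U + 1/15*a_V
  a_W = 1/15*a_X + 2/5*a_Y + 4/15*a_Z + 2/15*a_W + 1/15*a_U + 1/15*a_V
  a_U = 4/15*a_X + 2/15*a_Y + 1/3*a_Z + 2/15*a_W + 1/15*a_U + 1/15*a_V

Substituting a_X = 1 and a_V = 0, rearrange to (I - Q) a = r where r[i] = P(i -> X):
  [7/15, -1/15, -2/15, -2/15] . (a_Y, a_Z, a_W, a_U) = 1/15
  [-1/15, 11/15, -1/3, -1/15] . (a_Y, a_Z, a_W, a_U) = 1/5
  [-2/5, -4/15, 13/15, -1/15] . (a_Y, a_Z, a_W, a_U) = 1/15
  [-2/15, -1/3, -2/15, 14/15] . (a_Y, a_Z, a_W, a_U) = 4/15

Solving yields:
  a_Y = 2293/3697
  a_Z = 2506/3697
  a_W = 4629/7394
  a_U = 5219/7394

Starting state is Z, so the absorption probability is a_Z = 2506/3697.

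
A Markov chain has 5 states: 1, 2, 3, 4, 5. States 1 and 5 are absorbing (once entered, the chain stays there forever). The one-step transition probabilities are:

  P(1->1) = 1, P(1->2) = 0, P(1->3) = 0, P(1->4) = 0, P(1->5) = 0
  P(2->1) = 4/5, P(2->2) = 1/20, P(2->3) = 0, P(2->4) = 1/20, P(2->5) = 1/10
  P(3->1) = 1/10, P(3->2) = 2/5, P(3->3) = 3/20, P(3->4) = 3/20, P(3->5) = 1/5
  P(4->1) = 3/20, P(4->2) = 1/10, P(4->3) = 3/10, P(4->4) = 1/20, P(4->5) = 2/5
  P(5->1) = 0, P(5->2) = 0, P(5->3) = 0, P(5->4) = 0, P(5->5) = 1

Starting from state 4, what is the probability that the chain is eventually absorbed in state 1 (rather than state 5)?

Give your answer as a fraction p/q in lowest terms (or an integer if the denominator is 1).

Let a_i = P(absorbed in 1 | start in state i).
Boundary conditions: a_1 = 1, a_5 = 0.
For each transient state i, a_i = sum_j P(i->j) * a_j:
  a_2 = 4/5*a_1 + 1/20*a_2 + 0*a_3 + 1/20*a_4 + 1/10*a_5
  a_3 = 1/10*a_1 + 2/5*a_2 + 3/20*a_3 + 3/20*a_4 + 1/5*a_5
  a_4 = 3/20*a_1 + 1/10*a_2 + 3/10*a_3 + 1/20*a_4 + 2/5*a_5

Substituting a_1 = 1 and a_5 = 0, rearrange to (I - Q) a = r where r[i] = P(i -> 1):
  [19/20, 0, -1/20] . (a_2, a_3, a_4) = 4/5
  [-2/5, 17/20, -3/20] . (a_2, a_3, a_4) = 1/10
  [-1/10, -3/10, 19/20] . (a_2, a_3, a_4) = 3/20

Solving yields:
  a_2 = 4943/5713
  a_3 = 3441/5713
  a_4 = 2509/5713

Starting state is 4, so the absorption probability is a_4 = 2509/5713.

Answer: 2509/5713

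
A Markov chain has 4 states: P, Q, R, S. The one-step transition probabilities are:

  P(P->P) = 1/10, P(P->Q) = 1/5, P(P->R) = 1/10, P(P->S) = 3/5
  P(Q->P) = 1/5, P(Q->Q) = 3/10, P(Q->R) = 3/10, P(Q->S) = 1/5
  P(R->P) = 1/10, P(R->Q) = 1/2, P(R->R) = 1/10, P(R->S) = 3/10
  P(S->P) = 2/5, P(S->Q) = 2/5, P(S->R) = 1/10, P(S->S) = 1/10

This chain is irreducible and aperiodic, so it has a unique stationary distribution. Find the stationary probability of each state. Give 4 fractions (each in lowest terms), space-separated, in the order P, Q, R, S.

The stationary distribution satisfies pi = pi * P, i.e.:
  pi_P = 1/10*pi_P + 1/5*pi_Q + 1/10*pi_R + 2/5*pi_S
  pi_Q = 1/5*pi_P + 3/10*pi_Q + 1/2*pi_R + 2/5*pi_S
  pi_R = 1/10*pi_P + 3/10*pi_Q + 1/10*pi_R + 1/10*pi_S
  pi_S = 3/5*pi_P + 1/5*pi_Q + 3/10*pi_R + 1/10*pi_S
with normalization: pi_P + pi_Q + pi_R + pi_S = 1.

Using the first 3 balance equations plus normalization, the linear system A*pi = b is:
  [-9/10, 1/5, 1/10, 2/5] . pi = 0
  [1/5, -7/10, 1/2, 2/5] . pi = 0
  [1/10, 3/10, -9/10, 1/10] . pi = 0
  [1, 1, 1, 1] . pi = 1

Solving yields:
  pi_P = 293/1352
  pi_Q = 459/1352
  pi_R = 227/1352
  pi_S = 373/1352

Verification (pi * P):
  293/1352*1/10 + 459/1352*1/5 + 227/1352*1/10 + 373/1352*2/5 = 293/1352 = pi_P  (ok)
  293/1352*1/5 + 459/1352*3/10 + 227/1352*1/2 + 373/1352*2/5 = 459/1352 = pi_Q  (ok)
  293/1352*1/10 + 459/1352*3/10 + 227/1352*1/10 + 373/1352*1/10 = 227/1352 = pi_R  (ok)
  293/1352*3/5 + 459/1352*1/5 + 227/1352*3/10 + 373/1352*1/10 = 373/1352 = pi_S  (ok)

Answer: 293/1352 459/1352 227/1352 373/1352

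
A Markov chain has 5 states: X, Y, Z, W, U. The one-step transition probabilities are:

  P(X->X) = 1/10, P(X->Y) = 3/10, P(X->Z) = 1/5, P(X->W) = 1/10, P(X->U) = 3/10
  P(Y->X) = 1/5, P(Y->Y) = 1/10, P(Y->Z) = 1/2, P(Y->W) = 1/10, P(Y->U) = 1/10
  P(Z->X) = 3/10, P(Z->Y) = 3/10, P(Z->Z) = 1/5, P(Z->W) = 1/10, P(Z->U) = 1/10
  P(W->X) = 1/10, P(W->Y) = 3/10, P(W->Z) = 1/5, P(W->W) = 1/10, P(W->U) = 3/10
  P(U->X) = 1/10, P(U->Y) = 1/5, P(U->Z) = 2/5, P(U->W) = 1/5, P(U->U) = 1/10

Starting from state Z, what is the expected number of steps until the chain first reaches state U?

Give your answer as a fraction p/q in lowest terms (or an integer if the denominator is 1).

Let h_i = expected steps to first reach U from state i.
Boundary: h_U = 0.
First-step equations for the other states:
  h_X = 1 + 1/10*h_X + 3/10*h_Y + 1/5*h_Z + 1/10*h_W + 3/10*h_U
  h_Y = 1 + 1/5*h_X + 1/10*h_Y + 1/2*h_Z + 1/10*h_W + 1/10*h_U
  h_Z = 1 + 3/10*h_X + 3/10*h_Y + 1/5*h_Z + 1/10*h_W + 1/10*h_U
  h_W = 1 + 1/10*h_X + 3/10*h_Y + 1/5*h_Z + 1/10*h_W + 3/10*h_U

Substituting h_U = 0 and rearranging gives the linear system (I - Q) h = 1:
  [9/10, -3/10, -1/5, -1/10] . (h_X, h_Y, h_Z, h_W) = 1
  [-1/5, 9/10, -1/2, -1/10] . (h_X, h_Y, h_Z, h_W) = 1
  [-3/10, -3/10, 4/5, -1/10] . (h_X, h_Y, h_Z, h_W) = 1
  [-1/10, -3/10, -1/5, 9/10] . (h_X, h_Y, h_Z, h_W) = 1

Solving yields:
  h_X = 200/39
  h_Y = 730/117
  h_Z = 80/13
  h_W = 200/39

Starting state is Z, so the expected hitting time is h_Z = 80/13.

Answer: 80/13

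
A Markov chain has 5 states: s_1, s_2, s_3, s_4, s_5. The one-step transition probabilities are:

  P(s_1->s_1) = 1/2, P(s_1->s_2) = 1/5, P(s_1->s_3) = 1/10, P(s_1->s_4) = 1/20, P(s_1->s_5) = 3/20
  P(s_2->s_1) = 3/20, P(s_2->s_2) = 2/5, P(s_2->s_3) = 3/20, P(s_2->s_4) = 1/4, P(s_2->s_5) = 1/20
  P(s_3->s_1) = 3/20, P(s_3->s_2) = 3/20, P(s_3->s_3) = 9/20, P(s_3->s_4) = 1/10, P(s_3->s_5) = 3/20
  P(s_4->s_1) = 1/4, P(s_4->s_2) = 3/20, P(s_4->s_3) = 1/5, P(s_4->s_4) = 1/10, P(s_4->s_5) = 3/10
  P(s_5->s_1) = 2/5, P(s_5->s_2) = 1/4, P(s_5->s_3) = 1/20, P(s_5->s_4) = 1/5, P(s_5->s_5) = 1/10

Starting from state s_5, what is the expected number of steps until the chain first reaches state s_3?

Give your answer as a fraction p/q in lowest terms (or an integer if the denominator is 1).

Answer: 6532/751

Derivation:
Let h_i = expected steps to first reach s_3 from state i.
Boundary: h_s_3 = 0.
First-step equations for the other states:
  h_s_1 = 1 + 1/2*h_s_1 + 1/5*h_s_2 + 1/10*h_s_3 + 1/20*h_s_4 + 3/20*h_s_5
  h_s_2 = 1 + 3/20*h_s_1 + 2/5*h_s_2 + 3/20*h_s_3 + 1/4*h_s_4 + 1/20*h_s_5
  h_s_4 = 1 + 1/4*h_s_1 + 3/20*h_s_2 + 1/5*h_s_3 + 1/10*h_s_4 + 3/10*h_s_5
  h_s_5 = 1 + 2/5*h_s_1 + 1/4*h_s_2 + 1/20*h_s_3 + 1/5*h_s_4 + 1/10*h_s_5

Substituting h_s_3 = 0 and rearranging gives the linear system (I - Q) h = 1:
  [1/2, -1/5, -1/20, -3/20] . (h_s_1, h_s_2, h_s_4, h_s_5) = 1
  [-3/20, 3/5, -1/4, -1/20] . (h_s_1, h_s_2, h_s_4, h_s_5) = 1
  [-1/4, -3/20, 9/10, -3/10] . (h_s_1, h_s_2, h_s_4, h_s_5) = 1
  [-2/5, -1/4, -1/5, 9/10] . (h_s_1, h_s_2, h_s_4, h_s_5) = 1

Solving yields:
  h_s_1 = 6344/751
  h_s_2 = 5772/751
  h_s_4 = 5736/751
  h_s_5 = 6532/751

Starting state is s_5, so the expected hitting time is h_s_5 = 6532/751.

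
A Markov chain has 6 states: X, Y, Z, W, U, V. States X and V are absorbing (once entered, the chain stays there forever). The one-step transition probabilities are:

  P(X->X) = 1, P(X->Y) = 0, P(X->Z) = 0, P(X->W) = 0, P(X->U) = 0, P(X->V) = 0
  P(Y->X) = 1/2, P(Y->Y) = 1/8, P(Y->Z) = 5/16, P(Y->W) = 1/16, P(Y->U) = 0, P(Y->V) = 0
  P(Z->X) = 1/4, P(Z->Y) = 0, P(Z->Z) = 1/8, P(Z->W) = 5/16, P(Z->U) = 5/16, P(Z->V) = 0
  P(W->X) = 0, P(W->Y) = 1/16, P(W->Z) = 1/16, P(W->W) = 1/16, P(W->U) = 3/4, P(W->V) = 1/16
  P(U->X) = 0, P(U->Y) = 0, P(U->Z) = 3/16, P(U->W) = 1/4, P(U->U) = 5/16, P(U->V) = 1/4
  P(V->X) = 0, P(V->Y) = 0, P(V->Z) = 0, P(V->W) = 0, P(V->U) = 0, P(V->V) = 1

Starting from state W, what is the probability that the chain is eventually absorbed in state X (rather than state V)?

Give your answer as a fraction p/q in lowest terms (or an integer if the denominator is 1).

Answer: 1982/7849

Derivation:
Let a_i = P(absorbed in X | start in state i).
Boundary conditions: a_X = 1, a_V = 0.
For each transient state i, a_i = sum_j P(i->j) * a_j:
  a_Y = 1/2*a_X + 1/8*a_Y + 5/16*a_Z + 1/16*a_W + 0*a_U + 0*a_V
  a_Z = 1/4*a_X + 0*a_Y + 1/8*a_Z + 5/16*a_W + 5/16*a_U + 0*a_V
  a_W = 0*a_X + 1/16*a_Y + 1/16*a_Z + 1/16*a_W + 3/4*a_U + 1/16*a_V
  a_U = 0*a_X + 0*a_Y + 3/16*a_Z + 1/4*a_W + 5/16*a_U + 1/4*a_V

Substituting a_X = 1 and a_V = 0, rearrange to (I - Q) a = r where r[i] = P(i -> X):
  [7/8, -5/16, -1/16, 0] . (a_Y, a_Z, a_W, a_U) = 1/2
  [0, 7/8, -5/16, -5/16] . (a_Y, a_Z, a_W, a_U) = 1/4
  [-1/16, -1/16, 15/16, -3/4] . (a_Y, a_Z, a_W, a_U) = 0
  [0, -3/16, -1/4, 11/16] . (a_Y, a_Z, a_W, a_U) = 0

Solving yields:
  a_Y = 5896/7849
  a_Z = 3554/7849
  a_W = 1982/7849
  a_U = 1690/7849

Starting state is W, so the absorption probability is a_W = 1982/7849.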